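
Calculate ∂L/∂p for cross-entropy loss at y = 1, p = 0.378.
∂L/∂p = -2.646

∂L/∂p = -y/p + (1-y)/(1-p) = -1/0.378 + 0 = -2.646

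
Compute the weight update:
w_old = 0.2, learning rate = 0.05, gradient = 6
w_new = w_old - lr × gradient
w_new = -0.1

w_new = w - η·∂L/∂w = 0.2 - 0.05×(6) = 0.2 - (0.3) = -0.1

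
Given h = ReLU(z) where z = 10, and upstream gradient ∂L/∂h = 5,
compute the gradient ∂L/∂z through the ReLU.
∂L/∂z = 5

h = ReLU(10) = 10
Since z > 0: ∂h/∂z = 1
∂L/∂z = ∂L/∂h · ∂h/∂z = 5 × 1 = 5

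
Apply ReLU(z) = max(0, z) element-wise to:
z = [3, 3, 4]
h = [3, 3, 4]

ReLU applied element-wise: max(0,3)=3, max(0,3)=3, max(0,4)=4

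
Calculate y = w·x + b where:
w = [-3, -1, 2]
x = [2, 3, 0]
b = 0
y = -9

y = (-3)(2) + (-1)(3) + (2)(0) + 0 = -9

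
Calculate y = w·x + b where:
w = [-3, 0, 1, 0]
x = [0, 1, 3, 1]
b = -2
y = 1

y = (-3)(0) + (0)(1) + (1)(3) + (0)(1) + -2 = 1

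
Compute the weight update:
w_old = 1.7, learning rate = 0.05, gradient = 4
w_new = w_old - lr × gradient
w_new = 1.5

w_new = w - η·∂L/∂w = 1.7 - 0.05×(4) = 1.7 - (0.2) = 1.5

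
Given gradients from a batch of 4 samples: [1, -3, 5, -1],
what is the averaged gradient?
Average gradient = 0.5

Average = (1/4)(1 + -3 + 5 + -1) = 2/4 = 0.5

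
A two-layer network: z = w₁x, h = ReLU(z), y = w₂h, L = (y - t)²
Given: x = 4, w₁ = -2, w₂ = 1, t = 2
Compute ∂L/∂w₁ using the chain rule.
∂L/∂w₁ = 0

Forward pass:
z = w₁x = -2×4 = -8
h = ReLU(-8) = 0
y = w₂h = 1×0 = 0

Backward pass:
∂L/∂y = 2(y - t) = 2(0 - 2) = -4
∂y/∂h = w₂ = 1
∂h/∂z = 0 (ReLU derivative)
∂z/∂w₁ = x = 4

∂L/∂w₁ = -4 × 1 × 0 × 4 = 0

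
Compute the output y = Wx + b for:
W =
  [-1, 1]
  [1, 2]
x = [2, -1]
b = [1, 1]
y = [-2, 1]

Wx = [-1×2 + 1×-1, 1×2 + 2×-1]
   = [-3, 0]
y = Wx + b = [-3 + 1, 0 + 1] = [-2, 1]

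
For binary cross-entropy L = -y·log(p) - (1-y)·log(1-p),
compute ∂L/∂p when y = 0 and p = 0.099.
∂L/∂p = 1.11

∂L/∂p = -y/p + (1-y)/(1-p) = 0 + 1/0.901 = 1.11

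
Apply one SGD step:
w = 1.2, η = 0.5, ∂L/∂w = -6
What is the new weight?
w_new = 4.2

w_new = w - η·∂L/∂w = 1.2 - 0.5×(-6) = 1.2 - (-3) = 4.2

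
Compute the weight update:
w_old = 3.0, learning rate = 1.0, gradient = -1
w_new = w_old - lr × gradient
w_new = 4

w_new = w - η·∂L/∂w = 3.0 - 1.0×(-1) = 3.0 - (-1) = 4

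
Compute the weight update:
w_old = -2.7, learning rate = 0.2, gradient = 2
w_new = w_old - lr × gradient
w_new = -3.1

w_new = w - η·∂L/∂w = -2.7 - 0.2×(2) = -2.7 - (0.4) = -3.1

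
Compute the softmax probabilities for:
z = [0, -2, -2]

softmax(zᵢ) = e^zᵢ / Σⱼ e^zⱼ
p = [0.787, 0.1065, 0.1065]

exp(z) = [1, 0.1353, 0.1353]
Sum = 1.271
p = [0.787, 0.1065, 0.1065]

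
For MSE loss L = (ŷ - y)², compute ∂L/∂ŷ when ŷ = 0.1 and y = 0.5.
∂L/∂ŷ = -0.8

∂L/∂ŷ = 2(ŷ - y) = 2(0.1 - 0.5) = 2(-0.4) = -0.8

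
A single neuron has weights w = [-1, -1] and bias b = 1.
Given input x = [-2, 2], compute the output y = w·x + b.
y = 1

y = (-1)(-2) + (-1)(2) + 1 = 1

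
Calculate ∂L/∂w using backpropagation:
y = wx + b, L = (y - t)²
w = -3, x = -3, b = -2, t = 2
∂L/∂w = -30

y = wx + b = (-3)(-3) + -2 = 7
∂L/∂y = 2(y - t) = 2(7 - 2) = 10
∂y/∂w = x = -3
∂L/∂w = ∂L/∂y · ∂y/∂w = 10 × -3 = -30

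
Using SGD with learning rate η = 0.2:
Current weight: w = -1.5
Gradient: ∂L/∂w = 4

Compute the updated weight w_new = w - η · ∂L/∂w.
w_new = -2.3

w_new = w - η·∂L/∂w = -1.5 - 0.2×(4) = -1.5 - (0.8) = -2.3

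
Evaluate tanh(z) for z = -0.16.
-0.1586

tanh(-0.16) = (e^(-0.16) - e^(0.16))/(e^(-0.16) + e^(0.16)) = -0.1586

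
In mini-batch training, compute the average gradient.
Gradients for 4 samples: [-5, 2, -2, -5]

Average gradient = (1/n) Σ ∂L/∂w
Average gradient = -2.5

Average = (1/4)(-5 + 2 + -2 + -5) = -10/4 = -2.5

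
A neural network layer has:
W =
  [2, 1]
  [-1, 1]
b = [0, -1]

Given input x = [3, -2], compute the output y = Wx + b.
y = [4, -6]

Wx = [2×3 + 1×-2, -1×3 + 1×-2]
   = [4, -5]
y = Wx + b = [4 + 0, -5 + -1] = [4, -6]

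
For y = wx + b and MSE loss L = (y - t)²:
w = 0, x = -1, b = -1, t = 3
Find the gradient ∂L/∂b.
∂L/∂b = -8

y = wx + b = (0)(-1) + -1 = -1
∂L/∂y = 2(y - t) = 2(-1 - 3) = -8
∂y/∂b = 1
∂L/∂b = ∂L/∂y · ∂y/∂b = -8 × 1 = -8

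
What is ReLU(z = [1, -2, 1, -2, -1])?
h = [1, 0, 1, 0, 0]

ReLU applied element-wise: max(0,1)=1, max(0,-2)=0, max(0,1)=1, max(0,-2)=0, max(0,-1)=0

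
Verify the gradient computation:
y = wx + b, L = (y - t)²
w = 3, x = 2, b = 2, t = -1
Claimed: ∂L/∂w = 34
Incorrect

y = (3)(2) + 2 = 8
∂L/∂y = 2(y - t) = 2(8 - -1) = 18
∂y/∂w = x = 2
∂L/∂w = 18 × 2 = 36

Claimed value: 34
Incorrect: The correct gradient is 36.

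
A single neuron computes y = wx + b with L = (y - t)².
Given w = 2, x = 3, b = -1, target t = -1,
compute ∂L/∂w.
∂L/∂w = 36

y = wx + b = (2)(3) + -1 = 5
∂L/∂y = 2(y - t) = 2(5 - -1) = 12
∂y/∂w = x = 3
∂L/∂w = ∂L/∂y · ∂y/∂w = 12 × 3 = 36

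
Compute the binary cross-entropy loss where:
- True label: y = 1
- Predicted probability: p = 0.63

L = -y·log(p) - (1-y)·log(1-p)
L = 0.462

L = -1·log(0.63) - 0·log(0.37) = -log(0.63) = 0.462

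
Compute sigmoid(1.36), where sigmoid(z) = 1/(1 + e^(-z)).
0.7958

sigmoid(1.36) = 1/(1 + e^(-1.36)) = 1/(1 + 0.2567) = 0.7958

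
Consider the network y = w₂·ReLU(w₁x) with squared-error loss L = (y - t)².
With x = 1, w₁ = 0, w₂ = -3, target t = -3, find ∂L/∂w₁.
∂L/∂w₁ = 0

Forward pass:
z = w₁x = 0×1 = 0
h = ReLU(0) = 0
y = w₂h = -3×0 = 0

Backward pass:
∂L/∂y = 2(y - t) = 2(0 - -3) = 6
∂y/∂h = w₂ = -3
∂h/∂z = 0 (ReLU derivative)
∂z/∂w₁ = x = 1

∂L/∂w₁ = 6 × -3 × 0 × 1 = 0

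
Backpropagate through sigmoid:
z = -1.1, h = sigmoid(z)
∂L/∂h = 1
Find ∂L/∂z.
∂L/∂z = 0.1874

σ(-1.1) = 0.2497
σ'(-1.1) = σ(-1.1)(1 - σ(-1.1)) = 0.2497 × 0.7503 = 0.1874
∂L/∂z = ∂L/∂h · σ'(z) = 1 × 0.1874 = 0.1874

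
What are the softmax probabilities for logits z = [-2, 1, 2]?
p = [0.0132, 0.2654, 0.7214]

exp(z) = [0.1353, 2.718, 7.389]
Sum = 10.24
p = [0.0132, 0.2654, 0.7214]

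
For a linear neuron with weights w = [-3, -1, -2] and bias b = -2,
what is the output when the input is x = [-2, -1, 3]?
y = -1

y = (-3)(-2) + (-1)(-1) + (-2)(3) + -2 = -1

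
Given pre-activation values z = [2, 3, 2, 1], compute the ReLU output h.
h = [2, 3, 2, 1]

ReLU applied element-wise: max(0,2)=2, max(0,3)=3, max(0,2)=2, max(0,1)=1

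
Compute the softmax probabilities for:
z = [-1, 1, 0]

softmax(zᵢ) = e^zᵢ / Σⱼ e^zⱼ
p = [0.09, 0.6652, 0.2447]

exp(z) = [0.3679, 2.718, 1]
Sum = 4.086
p = [0.09, 0.6652, 0.2447]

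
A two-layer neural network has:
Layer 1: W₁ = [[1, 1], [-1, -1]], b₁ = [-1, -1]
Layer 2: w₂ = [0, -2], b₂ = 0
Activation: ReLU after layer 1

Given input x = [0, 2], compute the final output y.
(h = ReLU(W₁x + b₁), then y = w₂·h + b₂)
y = 0

Layer 1 pre-activation: z₁ = [1, -3]
After ReLU: h = [1, 0]
Layer 2 output: y = 0×1 + -2×0 + 0 = 0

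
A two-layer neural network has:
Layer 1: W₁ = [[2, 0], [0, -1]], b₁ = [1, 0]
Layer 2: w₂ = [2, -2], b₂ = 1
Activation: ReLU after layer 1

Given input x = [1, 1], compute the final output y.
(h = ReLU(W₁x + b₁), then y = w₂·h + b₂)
y = 7

Layer 1 pre-activation: z₁ = [3, -1]
After ReLU: h = [3, 0]
Layer 2 output: y = 2×3 + -2×0 + 1 = 7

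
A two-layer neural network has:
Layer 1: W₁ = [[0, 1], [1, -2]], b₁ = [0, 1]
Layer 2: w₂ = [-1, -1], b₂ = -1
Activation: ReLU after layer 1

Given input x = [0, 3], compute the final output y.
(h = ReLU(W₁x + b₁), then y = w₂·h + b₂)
y = -4

Layer 1 pre-activation: z₁ = [3, -5]
After ReLU: h = [3, 0]
Layer 2 output: y = -1×3 + -1×0 + -1 = -4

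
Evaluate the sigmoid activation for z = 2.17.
0.8975

sigmoid(2.17) = 1/(1 + e^(-2.17)) = 1/(1 + 0.1142) = 0.8975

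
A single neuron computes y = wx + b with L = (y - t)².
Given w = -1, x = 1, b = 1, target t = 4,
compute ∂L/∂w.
∂L/∂w = -8

y = wx + b = (-1)(1) + 1 = 0
∂L/∂y = 2(y - t) = 2(0 - 4) = -8
∂y/∂w = x = 1
∂L/∂w = ∂L/∂y · ∂y/∂w = -8 × 1 = -8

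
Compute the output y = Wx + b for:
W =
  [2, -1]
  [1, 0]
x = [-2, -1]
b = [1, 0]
y = [-2, -2]

Wx = [2×-2 + -1×-1, 1×-2 + 0×-1]
   = [-3, -2]
y = Wx + b = [-3 + 1, -2 + 0] = [-2, -2]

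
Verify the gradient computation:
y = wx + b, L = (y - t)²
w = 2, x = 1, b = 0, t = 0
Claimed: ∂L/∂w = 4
Correct

y = (2)(1) + 0 = 2
∂L/∂y = 2(y - t) = 2(2 - 0) = 4
∂y/∂w = x = 1
∂L/∂w = 4 × 1 = 4

Claimed value: 4
Correct: The correct gradient is 4.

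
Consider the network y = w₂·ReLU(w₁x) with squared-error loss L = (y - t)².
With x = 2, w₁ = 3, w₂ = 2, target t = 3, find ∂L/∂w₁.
∂L/∂w₁ = 72

Forward pass:
z = w₁x = 3×2 = 6
h = ReLU(6) = 6
y = w₂h = 2×6 = 12

Backward pass:
∂L/∂y = 2(y - t) = 2(12 - 3) = 18
∂y/∂h = w₂ = 2
∂h/∂z = 1 (ReLU derivative)
∂z/∂w₁ = x = 2

∂L/∂w₁ = 18 × 2 × 1 × 2 = 72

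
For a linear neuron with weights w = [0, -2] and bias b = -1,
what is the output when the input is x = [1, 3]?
y = -7

y = (0)(1) + (-2)(3) + -1 = -7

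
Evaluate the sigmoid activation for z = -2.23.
0.09709

sigmoid(-2.23) = 1/(1 + e^(2.23)) = 1/(1 + 9.3) = 0.09709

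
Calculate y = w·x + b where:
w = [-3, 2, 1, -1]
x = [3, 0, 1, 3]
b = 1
y = -10

y = (-3)(3) + (2)(0) + (1)(1) + (-1)(3) + 1 = -10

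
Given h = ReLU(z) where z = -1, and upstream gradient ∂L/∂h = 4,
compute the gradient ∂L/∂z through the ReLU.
∂L/∂z = 0

h = ReLU(-1) = 0
Since z < 0: ∂h/∂z = 0
∂L/∂z = ∂L/∂h · ∂h/∂z = 4 × 0 = 0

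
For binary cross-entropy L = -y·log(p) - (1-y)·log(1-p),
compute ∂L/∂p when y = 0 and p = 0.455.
∂L/∂p = 1.835

∂L/∂p = -y/p + (1-y)/(1-p) = 0 + 1/0.545 = 1.835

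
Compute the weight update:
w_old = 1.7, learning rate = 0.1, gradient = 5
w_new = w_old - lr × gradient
w_new = 1.2

w_new = w - η·∂L/∂w = 1.7 - 0.1×(5) = 1.7 - (0.5) = 1.2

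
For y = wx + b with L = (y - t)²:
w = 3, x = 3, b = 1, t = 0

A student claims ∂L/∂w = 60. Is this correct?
Correct

y = (3)(3) + 1 = 10
∂L/∂y = 2(y - t) = 2(10 - 0) = 20
∂y/∂w = x = 3
∂L/∂w = 20 × 3 = 60

Claimed value: 60
Correct: The correct gradient is 60.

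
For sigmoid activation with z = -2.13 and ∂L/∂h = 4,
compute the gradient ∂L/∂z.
∂L/∂z = 0.3797

σ(-2.13) = 0.1062
σ'(-2.13) = σ(-2.13)(1 - σ(-2.13)) = 0.1062 × 0.8938 = 0.09493
∂L/∂z = ∂L/∂h · σ'(z) = 4 × 0.09493 = 0.3797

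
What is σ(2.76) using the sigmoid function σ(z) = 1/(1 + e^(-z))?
0.9405

sigmoid(2.76) = 1/(1 + e^(-2.76)) = 1/(1 + 0.06329) = 0.9405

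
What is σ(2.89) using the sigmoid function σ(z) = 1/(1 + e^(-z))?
0.9473

sigmoid(2.89) = 1/(1 + e^(-2.89)) = 1/(1 + 0.05558) = 0.9473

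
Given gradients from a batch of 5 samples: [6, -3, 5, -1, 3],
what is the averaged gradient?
Average gradient = 2

Average = (1/5)(6 + -3 + 5 + -1 + 3) = 10/5 = 2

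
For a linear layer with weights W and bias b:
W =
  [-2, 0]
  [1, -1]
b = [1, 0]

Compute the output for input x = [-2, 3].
y = [5, -5]

Wx = [-2×-2 + 0×3, 1×-2 + -1×3]
   = [4, -5]
y = Wx + b = [4 + 1, -5 + 0] = [5, -5]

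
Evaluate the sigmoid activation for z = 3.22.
0.9616

sigmoid(3.22) = 1/(1 + e^(-3.22)) = 1/(1 + 0.03996) = 0.9616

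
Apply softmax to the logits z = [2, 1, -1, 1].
p = [0.5601, 0.206, 0.0279, 0.206]

exp(z) = [7.389, 2.718, 0.3679, 2.718]
Sum = 13.19
p = [0.5601, 0.206, 0.0279, 0.206]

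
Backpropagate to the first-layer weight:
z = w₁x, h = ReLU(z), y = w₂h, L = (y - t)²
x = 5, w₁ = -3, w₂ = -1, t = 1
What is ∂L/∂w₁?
∂L/∂w₁ = 0

Forward pass:
z = w₁x = -3×5 = -15
h = ReLU(-15) = 0
y = w₂h = -1×0 = 0

Backward pass:
∂L/∂y = 2(y - t) = 2(0 - 1) = -2
∂y/∂h = w₂ = -1
∂h/∂z = 0 (ReLU derivative)
∂z/∂w₁ = x = 5

∂L/∂w₁ = -2 × -1 × 0 × 5 = 0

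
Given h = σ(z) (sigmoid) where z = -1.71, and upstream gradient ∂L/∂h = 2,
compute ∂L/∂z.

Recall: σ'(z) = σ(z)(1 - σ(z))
∂L/∂z = 0.2594

σ(-1.71) = 0.1532
σ'(-1.71) = σ(-1.71)(1 - σ(-1.71)) = 0.1532 × 0.8468 = 0.1297
∂L/∂z = ∂L/∂h · σ'(z) = 2 × 0.1297 = 0.2594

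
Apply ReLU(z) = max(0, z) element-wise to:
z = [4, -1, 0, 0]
h = [4, 0, 0, 0]

ReLU applied element-wise: max(0,4)=4, max(0,-1)=0, max(0,0)=0, max(0,0)=0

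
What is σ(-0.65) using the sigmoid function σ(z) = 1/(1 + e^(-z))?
0.343

sigmoid(-0.65) = 1/(1 + e^(0.65)) = 1/(1 + 1.916) = 0.343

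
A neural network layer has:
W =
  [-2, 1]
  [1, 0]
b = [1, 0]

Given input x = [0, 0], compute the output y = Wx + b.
y = [1, 0]

Wx = [-2×0 + 1×0, 1×0 + 0×0]
   = [0, 0]
y = Wx + b = [0 + 1, 0 + 0] = [1, 0]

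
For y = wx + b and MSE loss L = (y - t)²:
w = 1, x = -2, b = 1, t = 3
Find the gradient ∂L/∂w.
∂L/∂w = 16

y = wx + b = (1)(-2) + 1 = -1
∂L/∂y = 2(y - t) = 2(-1 - 3) = -8
∂y/∂w = x = -2
∂L/∂w = ∂L/∂y · ∂y/∂w = -8 × -2 = 16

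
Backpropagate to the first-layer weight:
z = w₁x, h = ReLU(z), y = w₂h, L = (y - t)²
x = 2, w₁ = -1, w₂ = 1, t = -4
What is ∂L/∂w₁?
∂L/∂w₁ = 0

Forward pass:
z = w₁x = -1×2 = -2
h = ReLU(-2) = 0
y = w₂h = 1×0 = 0

Backward pass:
∂L/∂y = 2(y - t) = 2(0 - -4) = 8
∂y/∂h = w₂ = 1
∂h/∂z = 0 (ReLU derivative)
∂z/∂w₁ = x = 2

∂L/∂w₁ = 8 × 1 × 0 × 2 = 0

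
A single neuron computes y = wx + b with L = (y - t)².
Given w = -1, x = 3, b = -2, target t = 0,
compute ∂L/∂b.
∂L/∂b = -10

y = wx + b = (-1)(3) + -2 = -5
∂L/∂y = 2(y - t) = 2(-5 - 0) = -10
∂y/∂b = 1
∂L/∂b = ∂L/∂y · ∂y/∂b = -10 × 1 = -10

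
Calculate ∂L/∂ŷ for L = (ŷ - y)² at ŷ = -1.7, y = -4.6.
∂L/∂ŷ = 5.8

∂L/∂ŷ = 2(ŷ - y) = 2(-1.7 - -4.6) = 2(2.9) = 5.8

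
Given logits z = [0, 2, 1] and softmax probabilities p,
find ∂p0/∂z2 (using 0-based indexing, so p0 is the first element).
∂p0/∂z2 = -0.02203

p = softmax(z) = [0.09003, 0.6652, 0.2447]
p0 = 0.09003, p2 = 0.2447

∂p0/∂z2 = -p0 × p2 = -0.09003 × 0.2447 = -0.02203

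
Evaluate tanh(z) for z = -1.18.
-0.8275

tanh(-1.18) = (e^(-1.18) - e^(1.18))/(e^(-1.18) + e^(1.18)) = -0.8275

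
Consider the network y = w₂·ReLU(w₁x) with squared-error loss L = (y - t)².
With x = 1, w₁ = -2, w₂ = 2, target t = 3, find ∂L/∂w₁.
∂L/∂w₁ = 0

Forward pass:
z = w₁x = -2×1 = -2
h = ReLU(-2) = 0
y = w₂h = 2×0 = 0

Backward pass:
∂L/∂y = 2(y - t) = 2(0 - 3) = -6
∂y/∂h = w₂ = 2
∂h/∂z = 0 (ReLU derivative)
∂z/∂w₁ = x = 1

∂L/∂w₁ = -6 × 2 × 0 × 1 = 0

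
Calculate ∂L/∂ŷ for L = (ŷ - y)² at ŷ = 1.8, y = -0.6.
∂L/∂ŷ = 4.8

∂L/∂ŷ = 2(ŷ - y) = 2(1.8 - -0.6) = 2(2.4) = 4.8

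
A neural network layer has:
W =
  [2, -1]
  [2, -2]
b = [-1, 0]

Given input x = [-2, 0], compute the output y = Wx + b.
y = [-5, -4]

Wx = [2×-2 + -1×0, 2×-2 + -2×0]
   = [-4, -4]
y = Wx + b = [-4 + -1, -4 + 0] = [-5, -4]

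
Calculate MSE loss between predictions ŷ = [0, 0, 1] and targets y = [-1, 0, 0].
MSE = 0.6667

MSE = (1/3)((0--1)² + (0-0)² + (1-0)²) = (1/3)(1 + 0 + 1) = 0.6667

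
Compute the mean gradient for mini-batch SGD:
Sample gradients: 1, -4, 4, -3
Average gradient = -0.5

Average = (1/4)(1 + -4 + 4 + -3) = -2/4 = -0.5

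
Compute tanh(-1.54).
-0.9121

tanh(-1.54) = (e^(-1.54) - e^(1.54))/(e^(-1.54) + e^(1.54)) = -0.9121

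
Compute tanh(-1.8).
-0.9468

tanh(-1.8) = (e^(-1.8) - e^(1.8))/(e^(-1.8) + e^(1.8)) = -0.9468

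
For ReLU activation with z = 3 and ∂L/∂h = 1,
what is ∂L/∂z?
∂L/∂z = 1

h = ReLU(3) = 3
Since z > 0: ∂h/∂z = 1
∂L/∂z = ∂L/∂h · ∂h/∂z = 1 × 1 = 1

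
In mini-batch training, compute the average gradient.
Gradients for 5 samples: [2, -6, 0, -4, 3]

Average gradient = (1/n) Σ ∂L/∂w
Average gradient = -1

Average = (1/5)(2 + -6 + 0 + -4 + 3) = -5/5 = -1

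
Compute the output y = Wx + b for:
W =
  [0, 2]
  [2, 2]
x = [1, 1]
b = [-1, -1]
y = [1, 3]

Wx = [0×1 + 2×1, 2×1 + 2×1]
   = [2, 4]
y = Wx + b = [2 + -1, 4 + -1] = [1, 3]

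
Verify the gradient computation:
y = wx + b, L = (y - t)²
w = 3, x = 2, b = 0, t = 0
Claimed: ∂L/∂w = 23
Incorrect

y = (3)(2) + 0 = 6
∂L/∂y = 2(y - t) = 2(6 - 0) = 12
∂y/∂w = x = 2
∂L/∂w = 12 × 2 = 24

Claimed value: 23
Incorrect: The correct gradient is 24.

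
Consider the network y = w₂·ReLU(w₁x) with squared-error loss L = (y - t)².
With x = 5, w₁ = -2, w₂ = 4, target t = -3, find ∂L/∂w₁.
∂L/∂w₁ = 0

Forward pass:
z = w₁x = -2×5 = -10
h = ReLU(-10) = 0
y = w₂h = 4×0 = 0

Backward pass:
∂L/∂y = 2(y - t) = 2(0 - -3) = 6
∂y/∂h = w₂ = 4
∂h/∂z = 0 (ReLU derivative)
∂z/∂w₁ = x = 5

∂L/∂w₁ = 6 × 4 × 0 × 5 = 0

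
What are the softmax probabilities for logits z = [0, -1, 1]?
p = [0.2447, 0.09, 0.6652]

exp(z) = [1, 0.3679, 2.718]
Sum = 4.086
p = [0.2447, 0.09, 0.6652]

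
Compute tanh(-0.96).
-0.7443

tanh(-0.96) = (e^(-0.96) - e^(0.96))/(e^(-0.96) + e^(0.96)) = -0.7443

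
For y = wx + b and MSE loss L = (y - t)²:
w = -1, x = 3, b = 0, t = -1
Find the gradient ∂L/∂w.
∂L/∂w = -12

y = wx + b = (-1)(3) + 0 = -3
∂L/∂y = 2(y - t) = 2(-3 - -1) = -4
∂y/∂w = x = 3
∂L/∂w = ∂L/∂y · ∂y/∂w = -4 × 3 = -12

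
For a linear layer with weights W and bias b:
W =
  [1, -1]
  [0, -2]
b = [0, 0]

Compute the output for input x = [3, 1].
y = [2, -2]

Wx = [1×3 + -1×1, 0×3 + -2×1]
   = [2, -2]
y = Wx + b = [2 + 0, -2 + 0] = [2, -2]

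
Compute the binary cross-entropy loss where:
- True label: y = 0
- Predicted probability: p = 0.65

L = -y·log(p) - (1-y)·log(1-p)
L = 1.05

L = -0·log(0.65) - 1·log(0.35) = -log(0.35) = 1.05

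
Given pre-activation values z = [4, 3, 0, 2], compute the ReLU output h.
h = [4, 3, 0, 2]

ReLU applied element-wise: max(0,4)=4, max(0,3)=3, max(0,0)=0, max(0,2)=2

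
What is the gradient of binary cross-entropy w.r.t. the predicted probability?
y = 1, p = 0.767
∂L/∂p = -1.304

∂L/∂p = -y/p + (1-y)/(1-p) = -1/0.767 + 0 = -1.304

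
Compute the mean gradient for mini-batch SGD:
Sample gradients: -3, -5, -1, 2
Average gradient = -1.75

Average = (1/4)(-3 + -5 + -1 + 2) = -7/4 = -1.75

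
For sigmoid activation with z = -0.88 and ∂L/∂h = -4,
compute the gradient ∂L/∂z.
∂L/∂z = -0.8289

σ(-0.88) = 0.2932
σ'(-0.88) = σ(-0.88)(1 - σ(-0.88)) = 0.2932 × 0.7068 = 0.2072
∂L/∂z = ∂L/∂h · σ'(z) = -4 × 0.2072 = -0.8289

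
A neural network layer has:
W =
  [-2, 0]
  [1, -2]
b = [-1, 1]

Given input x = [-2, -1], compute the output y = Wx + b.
y = [3, 1]

Wx = [-2×-2 + 0×-1, 1×-2 + -2×-1]
   = [4, 0]
y = Wx + b = [4 + -1, 0 + 1] = [3, 1]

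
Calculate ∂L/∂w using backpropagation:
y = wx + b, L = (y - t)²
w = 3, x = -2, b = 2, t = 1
∂L/∂w = 20

y = wx + b = (3)(-2) + 2 = -4
∂L/∂y = 2(y - t) = 2(-4 - 1) = -10
∂y/∂w = x = -2
∂L/∂w = ∂L/∂y · ∂y/∂w = -10 × -2 = 20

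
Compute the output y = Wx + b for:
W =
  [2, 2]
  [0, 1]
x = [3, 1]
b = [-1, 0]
y = [7, 1]

Wx = [2×3 + 2×1, 0×3 + 1×1]
   = [8, 1]
y = Wx + b = [8 + -1, 1 + 0] = [7, 1]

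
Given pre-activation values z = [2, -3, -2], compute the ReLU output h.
h = [2, 0, 0]

ReLU applied element-wise: max(0,2)=2, max(0,-3)=0, max(0,-2)=0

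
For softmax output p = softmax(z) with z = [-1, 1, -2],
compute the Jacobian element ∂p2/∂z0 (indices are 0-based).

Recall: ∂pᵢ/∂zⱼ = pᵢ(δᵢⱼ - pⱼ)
∂p2/∂z0 = -0.004797

p = softmax(z) = [0.1142, 0.8438, 0.04201]
p2 = 0.04201, p0 = 0.1142

∂p2/∂z0 = -p2 × p0 = -0.04201 × 0.1142 = -0.004797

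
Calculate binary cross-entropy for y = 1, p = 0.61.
L = 0.4943

L = -1·log(0.61) - 0·log(0.39) = -log(0.61) = 0.4943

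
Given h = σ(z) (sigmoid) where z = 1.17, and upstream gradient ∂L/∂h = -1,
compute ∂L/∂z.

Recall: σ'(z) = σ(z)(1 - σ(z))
∂L/∂z = -0.1808

σ(1.17) = 0.7631
σ'(1.17) = σ(1.17)(1 - σ(1.17)) = 0.7631 × 0.2369 = 0.1808
∂L/∂z = ∂L/∂h · σ'(z) = -1 × 0.1808 = -0.1808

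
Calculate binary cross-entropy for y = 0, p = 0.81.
L = 1.661

L = -0·log(0.81) - 1·log(0.19) = -log(0.19) = 1.661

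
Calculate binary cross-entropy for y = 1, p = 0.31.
L = 1.171

L = -1·log(0.31) - 0·log(0.69) = -log(0.31) = 1.171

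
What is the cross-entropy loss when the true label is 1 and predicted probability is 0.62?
L = 0.478

L = -1·log(0.62) - 0·log(0.38) = -log(0.62) = 0.478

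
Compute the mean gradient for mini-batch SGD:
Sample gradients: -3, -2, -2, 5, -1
Average gradient = -0.6

Average = (1/5)(-3 + -2 + -2 + 5 + -1) = -3/5 = -0.6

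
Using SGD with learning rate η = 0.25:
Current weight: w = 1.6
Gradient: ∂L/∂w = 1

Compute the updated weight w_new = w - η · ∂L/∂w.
w_new = 1.35

w_new = w - η·∂L/∂w = 1.6 - 0.25×(1) = 1.6 - (0.25) = 1.35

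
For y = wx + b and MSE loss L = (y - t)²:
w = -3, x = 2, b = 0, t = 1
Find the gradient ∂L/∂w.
∂L/∂w = -28

y = wx + b = (-3)(2) + 0 = -6
∂L/∂y = 2(y - t) = 2(-6 - 1) = -14
∂y/∂w = x = 2
∂L/∂w = ∂L/∂y · ∂y/∂w = -14 × 2 = -28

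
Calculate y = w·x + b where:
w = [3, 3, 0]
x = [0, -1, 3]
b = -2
y = -5

y = (3)(0) + (3)(-1) + (0)(3) + -2 = -5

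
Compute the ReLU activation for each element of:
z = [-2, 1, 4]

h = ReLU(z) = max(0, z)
h = [0, 1, 4]

ReLU applied element-wise: max(0,-2)=0, max(0,1)=1, max(0,4)=4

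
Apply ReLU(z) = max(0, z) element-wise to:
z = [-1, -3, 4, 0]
h = [0, 0, 4, 0]

ReLU applied element-wise: max(0,-1)=0, max(0,-3)=0, max(0,4)=4, max(0,0)=0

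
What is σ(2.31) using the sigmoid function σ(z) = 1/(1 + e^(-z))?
0.9097

sigmoid(2.31) = 1/(1 + e^(-2.31)) = 1/(1 + 0.09926) = 0.9097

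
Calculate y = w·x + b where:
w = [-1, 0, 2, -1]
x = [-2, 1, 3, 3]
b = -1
y = 4

y = (-1)(-2) + (0)(1) + (2)(3) + (-1)(3) + -1 = 4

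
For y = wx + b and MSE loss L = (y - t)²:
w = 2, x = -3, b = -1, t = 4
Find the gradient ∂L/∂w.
∂L/∂w = 66

y = wx + b = (2)(-3) + -1 = -7
∂L/∂y = 2(y - t) = 2(-7 - 4) = -22
∂y/∂w = x = -3
∂L/∂w = ∂L/∂y · ∂y/∂w = -22 × -3 = 66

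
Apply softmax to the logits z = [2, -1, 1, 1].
p = [0.5601, 0.0279, 0.206, 0.206]

exp(z) = [7.389, 0.3679, 2.718, 2.718]
Sum = 13.19
p = [0.5601, 0.0279, 0.206, 0.206]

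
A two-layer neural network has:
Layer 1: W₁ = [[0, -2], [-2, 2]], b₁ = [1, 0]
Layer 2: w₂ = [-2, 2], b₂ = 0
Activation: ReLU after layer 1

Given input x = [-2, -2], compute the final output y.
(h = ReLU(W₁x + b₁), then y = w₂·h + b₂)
y = -10

Layer 1 pre-activation: z₁ = [5, 0]
After ReLU: h = [5, 0]
Layer 2 output: y = -2×5 + 2×0 + 0 = -10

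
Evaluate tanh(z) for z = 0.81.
0.6696

tanh(0.81) = (e^(0.81) - e^(-0.81))/(e^(0.81) + e^(-0.81)) = 0.6696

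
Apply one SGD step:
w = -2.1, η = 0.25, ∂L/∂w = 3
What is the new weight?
w_new = -2.85

w_new = w - η·∂L/∂w = -2.1 - 0.25×(3) = -2.1 - (0.75) = -2.85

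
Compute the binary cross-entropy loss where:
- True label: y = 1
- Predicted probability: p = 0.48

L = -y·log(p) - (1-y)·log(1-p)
L = 0.734

L = -1·log(0.48) - 0·log(0.52) = -log(0.48) = 0.734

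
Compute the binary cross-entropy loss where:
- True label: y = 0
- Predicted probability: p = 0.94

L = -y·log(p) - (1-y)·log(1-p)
L = 2.813

L = -0·log(0.94) - 1·log(0.06) = -log(0.06) = 2.813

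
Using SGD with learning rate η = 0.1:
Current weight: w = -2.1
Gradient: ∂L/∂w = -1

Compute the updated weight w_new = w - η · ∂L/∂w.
w_new = -2

w_new = w - η·∂L/∂w = -2.1 - 0.1×(-1) = -2.1 - (-0.1) = -2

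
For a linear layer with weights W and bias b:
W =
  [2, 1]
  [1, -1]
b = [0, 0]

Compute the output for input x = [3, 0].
y = [6, 3]

Wx = [2×3 + 1×0, 1×3 + -1×0]
   = [6, 3]
y = Wx + b = [6 + 0, 3 + 0] = [6, 3]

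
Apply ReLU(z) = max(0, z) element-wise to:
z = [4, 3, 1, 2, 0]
h = [4, 3, 1, 2, 0]

ReLU applied element-wise: max(0,4)=4, max(0,3)=3, max(0,1)=1, max(0,2)=2, max(0,0)=0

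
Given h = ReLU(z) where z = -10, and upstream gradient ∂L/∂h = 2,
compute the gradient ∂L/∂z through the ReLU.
∂L/∂z = 0

h = ReLU(-10) = 0
Since z < 0: ∂h/∂z = 0
∂L/∂z = ∂L/∂h · ∂h/∂z = 2 × 0 = 0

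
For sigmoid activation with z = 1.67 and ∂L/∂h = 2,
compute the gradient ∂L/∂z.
∂L/∂z = 0.2667

σ(1.67) = 0.8416
σ'(1.67) = σ(1.67)(1 - σ(1.67)) = 0.8416 × 0.1584 = 0.1333
∂L/∂z = ∂L/∂h · σ'(z) = 2 × 0.1333 = 0.2667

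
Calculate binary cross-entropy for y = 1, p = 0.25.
L = 1.386

L = -1·log(0.25) - 0·log(0.75) = -log(0.25) = 1.386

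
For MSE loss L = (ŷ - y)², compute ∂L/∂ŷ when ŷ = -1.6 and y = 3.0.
∂L/∂ŷ = -9.2

∂L/∂ŷ = 2(ŷ - y) = 2(-1.6 - 3.0) = 2(-4.6) = -9.2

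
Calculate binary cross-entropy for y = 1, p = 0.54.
L = 0.6162

L = -1·log(0.54) - 0·log(0.46) = -log(0.54) = 0.6162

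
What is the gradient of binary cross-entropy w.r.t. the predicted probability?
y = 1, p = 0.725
∂L/∂p = -1.379

∂L/∂p = -y/p + (1-y)/(1-p) = -1/0.725 + 0 = -1.379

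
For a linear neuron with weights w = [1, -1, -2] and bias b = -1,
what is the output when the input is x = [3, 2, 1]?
y = -2

y = (1)(3) + (-1)(2) + (-2)(1) + -1 = -2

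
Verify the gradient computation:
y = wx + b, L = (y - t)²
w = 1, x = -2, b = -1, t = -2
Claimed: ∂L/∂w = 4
Correct

y = (1)(-2) + -1 = -3
∂L/∂y = 2(y - t) = 2(-3 - -2) = -2
∂y/∂w = x = -2
∂L/∂w = -2 × -2 = 4

Claimed value: 4
Correct: The correct gradient is 4.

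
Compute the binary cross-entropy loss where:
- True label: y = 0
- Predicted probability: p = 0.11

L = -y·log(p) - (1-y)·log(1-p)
L = 0.1165

L = -0·log(0.11) - 1·log(0.89) = -log(0.89) = 0.1165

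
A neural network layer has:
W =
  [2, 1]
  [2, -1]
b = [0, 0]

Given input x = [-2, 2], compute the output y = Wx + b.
y = [-2, -6]

Wx = [2×-2 + 1×2, 2×-2 + -1×2]
   = [-2, -6]
y = Wx + b = [-2 + 0, -6 + 0] = [-2, -6]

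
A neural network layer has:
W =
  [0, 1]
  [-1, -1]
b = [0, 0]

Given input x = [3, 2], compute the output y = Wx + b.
y = [2, -5]

Wx = [0×3 + 1×2, -1×3 + -1×2]
   = [2, -5]
y = Wx + b = [2 + 0, -5 + 0] = [2, -5]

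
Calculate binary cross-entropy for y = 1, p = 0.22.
L = 1.514

L = -1·log(0.22) - 0·log(0.78) = -log(0.22) = 1.514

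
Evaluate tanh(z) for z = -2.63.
-0.9897

tanh(-2.63) = (e^(-2.63) - e^(2.63))/(e^(-2.63) + e^(2.63)) = -0.9897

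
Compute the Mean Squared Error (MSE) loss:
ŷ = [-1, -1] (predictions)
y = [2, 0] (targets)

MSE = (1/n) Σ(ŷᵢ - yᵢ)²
MSE = 5

MSE = (1/2)((-1-2)² + (-1-0)²) = (1/2)(9 + 1) = 5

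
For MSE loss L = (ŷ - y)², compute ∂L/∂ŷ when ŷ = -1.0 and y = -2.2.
∂L/∂ŷ = 2.4

∂L/∂ŷ = 2(ŷ - y) = 2(-1.0 - -2.2) = 2(1.2) = 2.4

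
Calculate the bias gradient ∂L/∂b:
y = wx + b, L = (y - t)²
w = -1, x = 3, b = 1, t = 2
∂L/∂b = -8

y = wx + b = (-1)(3) + 1 = -2
∂L/∂y = 2(y - t) = 2(-2 - 2) = -8
∂y/∂b = 1
∂L/∂b = ∂L/∂y · ∂y/∂b = -8 × 1 = -8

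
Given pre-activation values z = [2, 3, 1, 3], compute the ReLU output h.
h = [2, 3, 1, 3]

ReLU applied element-wise: max(0,2)=2, max(0,3)=3, max(0,1)=1, max(0,3)=3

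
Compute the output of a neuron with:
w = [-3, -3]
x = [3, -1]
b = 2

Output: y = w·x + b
y = -4

y = (-3)(3) + (-3)(-1) + 2 = -4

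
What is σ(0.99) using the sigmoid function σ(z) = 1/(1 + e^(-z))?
0.7291

sigmoid(0.99) = 1/(1 + e^(-0.99)) = 1/(1 + 0.3716) = 0.7291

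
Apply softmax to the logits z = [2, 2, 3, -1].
p = [0.2097, 0.2097, 0.5701, 0.0104]

exp(z) = [7.389, 7.389, 20.09, 0.3679]
Sum = 35.23
p = [0.2097, 0.2097, 0.5701, 0.0104]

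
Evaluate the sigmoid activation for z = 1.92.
0.8721

sigmoid(1.92) = 1/(1 + e^(-1.92)) = 1/(1 + 0.1466) = 0.8721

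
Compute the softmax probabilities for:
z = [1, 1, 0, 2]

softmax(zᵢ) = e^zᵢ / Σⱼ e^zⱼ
p = [0.1966, 0.1966, 0.0723, 0.5344]

exp(z) = [2.718, 2.718, 1, 7.389]
Sum = 13.83
p = [0.1966, 0.1966, 0.0723, 0.5344]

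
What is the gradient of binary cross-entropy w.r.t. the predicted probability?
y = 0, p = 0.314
∂L/∂p = 1.458

∂L/∂p = -y/p + (1-y)/(1-p) = 0 + 1/0.686 = 1.458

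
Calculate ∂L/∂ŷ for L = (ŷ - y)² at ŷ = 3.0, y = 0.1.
∂L/∂ŷ = 5.8

∂L/∂ŷ = 2(ŷ - y) = 2(3.0 - 0.1) = 2(2.9) = 5.8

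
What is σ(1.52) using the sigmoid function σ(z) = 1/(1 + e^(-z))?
0.8205

sigmoid(1.52) = 1/(1 + e^(-1.52)) = 1/(1 + 0.2187) = 0.8205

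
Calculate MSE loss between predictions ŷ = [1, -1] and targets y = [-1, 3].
MSE = 10

MSE = (1/2)((1--1)² + (-1-3)²) = (1/2)(4 + 16) = 10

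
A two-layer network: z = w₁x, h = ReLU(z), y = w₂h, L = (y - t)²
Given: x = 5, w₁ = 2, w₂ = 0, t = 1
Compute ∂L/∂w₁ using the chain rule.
∂L/∂w₁ = 0

Forward pass:
z = w₁x = 2×5 = 10
h = ReLU(10) = 10
y = w₂h = 0×10 = 0

Backward pass:
∂L/∂y = 2(y - t) = 2(0 - 1) = -2
∂y/∂h = w₂ = 0
∂h/∂z = 1 (ReLU derivative)
∂z/∂w₁ = x = 5

∂L/∂w₁ = -2 × 0 × 1 × 5 = 0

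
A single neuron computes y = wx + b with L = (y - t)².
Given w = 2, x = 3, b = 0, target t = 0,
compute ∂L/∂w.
∂L/∂w = 36

y = wx + b = (2)(3) + 0 = 6
∂L/∂y = 2(y - t) = 2(6 - 0) = 12
∂y/∂w = x = 3
∂L/∂w = ∂L/∂y · ∂y/∂w = 12 × 3 = 36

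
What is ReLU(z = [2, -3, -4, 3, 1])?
h = [2, 0, 0, 3, 1]

ReLU applied element-wise: max(0,2)=2, max(0,-3)=0, max(0,-4)=0, max(0,3)=3, max(0,1)=1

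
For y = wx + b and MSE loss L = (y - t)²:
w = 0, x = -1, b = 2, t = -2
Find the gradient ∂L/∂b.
∂L/∂b = 8

y = wx + b = (0)(-1) + 2 = 2
∂L/∂y = 2(y - t) = 2(2 - -2) = 8
∂y/∂b = 1
∂L/∂b = ∂L/∂y · ∂y/∂b = 8 × 1 = 8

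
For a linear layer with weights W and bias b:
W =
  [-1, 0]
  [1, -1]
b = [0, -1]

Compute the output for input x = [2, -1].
y = [-2, 2]

Wx = [-1×2 + 0×-1, 1×2 + -1×-1]
   = [-2, 3]
y = Wx + b = [-2 + 0, 3 + -1] = [-2, 2]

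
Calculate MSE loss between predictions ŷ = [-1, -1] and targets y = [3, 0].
MSE = 8.5

MSE = (1/2)((-1-3)² + (-1-0)²) = (1/2)(16 + 1) = 8.5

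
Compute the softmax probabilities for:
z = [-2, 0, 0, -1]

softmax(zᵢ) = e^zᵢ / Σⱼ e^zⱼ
p = [0.0541, 0.3995, 0.3995, 0.147]

exp(z) = [0.1353, 1, 1, 0.3679]
Sum = 2.503
p = [0.0541, 0.3995, 0.3995, 0.147]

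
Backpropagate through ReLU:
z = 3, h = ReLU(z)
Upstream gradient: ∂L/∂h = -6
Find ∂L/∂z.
∂L/∂z = -6

h = ReLU(3) = 3
Since z > 0: ∂h/∂z = 1
∂L/∂z = ∂L/∂h · ∂h/∂z = -6 × 1 = -6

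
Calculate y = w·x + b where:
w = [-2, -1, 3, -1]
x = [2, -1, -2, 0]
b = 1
y = -8

y = (-2)(2) + (-1)(-1) + (3)(-2) + (-1)(0) + 1 = -8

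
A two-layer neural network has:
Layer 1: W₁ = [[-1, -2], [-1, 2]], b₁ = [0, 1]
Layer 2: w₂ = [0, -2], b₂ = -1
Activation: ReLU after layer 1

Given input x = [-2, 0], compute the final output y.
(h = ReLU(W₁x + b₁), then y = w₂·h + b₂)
y = -7

Layer 1 pre-activation: z₁ = [2, 3]
After ReLU: h = [2, 3]
Layer 2 output: y = 0×2 + -2×3 + -1 = -7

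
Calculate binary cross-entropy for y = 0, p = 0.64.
L = 1.022

L = -0·log(0.64) - 1·log(0.36) = -log(0.36) = 1.022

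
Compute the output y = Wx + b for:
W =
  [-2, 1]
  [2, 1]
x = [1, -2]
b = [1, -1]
y = [-3, -1]

Wx = [-2×1 + 1×-2, 2×1 + 1×-2]
   = [-4, 0]
y = Wx + b = [-4 + 1, 0 + -1] = [-3, -1]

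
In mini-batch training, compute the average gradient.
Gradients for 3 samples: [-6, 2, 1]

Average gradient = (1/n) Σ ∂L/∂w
Average gradient = -1

Average = (1/3)(-6 + 2 + 1) = -3/3 = -1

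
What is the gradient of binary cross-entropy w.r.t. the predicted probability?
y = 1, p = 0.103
∂L/∂p = -9.709

∂L/∂p = -y/p + (1-y)/(1-p) = -1/0.103 + 0 = -9.709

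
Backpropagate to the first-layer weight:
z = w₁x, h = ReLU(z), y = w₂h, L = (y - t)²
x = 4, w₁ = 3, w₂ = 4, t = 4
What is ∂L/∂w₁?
∂L/∂w₁ = 1408

Forward pass:
z = w₁x = 3×4 = 12
h = ReLU(12) = 12
y = w₂h = 4×12 = 48

Backward pass:
∂L/∂y = 2(y - t) = 2(48 - 4) = 88
∂y/∂h = w₂ = 4
∂h/∂z = 1 (ReLU derivative)
∂z/∂w₁ = x = 4

∂L/∂w₁ = 88 × 4 × 1 × 4 = 1408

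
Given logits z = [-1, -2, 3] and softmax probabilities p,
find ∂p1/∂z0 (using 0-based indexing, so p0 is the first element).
∂p1/∂z0 = -0.0001175

p = softmax(z) = [0.01787, 0.006573, 0.9756]
p1 = 0.006573, p0 = 0.01787

∂p1/∂z0 = -p1 × p0 = -0.006573 × 0.01787 = -0.0001175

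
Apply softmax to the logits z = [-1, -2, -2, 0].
p = [0.2245, 0.0826, 0.0826, 0.6103]

exp(z) = [0.3679, 0.1353, 0.1353, 1]
Sum = 1.639
p = [0.2245, 0.0826, 0.0826, 0.6103]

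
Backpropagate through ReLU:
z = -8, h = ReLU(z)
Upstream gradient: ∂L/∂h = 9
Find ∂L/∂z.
∂L/∂z = 0

h = ReLU(-8) = 0
Since z < 0: ∂h/∂z = 0
∂L/∂z = ∂L/∂h · ∂h/∂z = 9 × 0 = 0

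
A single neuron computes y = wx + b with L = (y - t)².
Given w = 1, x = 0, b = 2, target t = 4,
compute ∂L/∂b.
∂L/∂b = -4

y = wx + b = (1)(0) + 2 = 2
∂L/∂y = 2(y - t) = 2(2 - 4) = -4
∂y/∂b = 1
∂L/∂b = ∂L/∂y · ∂y/∂b = -4 × 1 = -4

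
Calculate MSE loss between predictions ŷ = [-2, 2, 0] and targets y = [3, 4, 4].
MSE = 15

MSE = (1/3)((-2-3)² + (2-4)² + (0-4)²) = (1/3)(25 + 4 + 16) = 15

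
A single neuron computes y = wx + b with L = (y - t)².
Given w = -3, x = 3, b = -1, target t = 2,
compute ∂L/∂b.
∂L/∂b = -24

y = wx + b = (-3)(3) + -1 = -10
∂L/∂y = 2(y - t) = 2(-10 - 2) = -24
∂y/∂b = 1
∂L/∂b = ∂L/∂y · ∂y/∂b = -24 × 1 = -24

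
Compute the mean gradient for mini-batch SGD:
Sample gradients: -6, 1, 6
Average gradient = 0.3333

Average = (1/3)(-6 + 1 + 6) = 1/3 = 0.3333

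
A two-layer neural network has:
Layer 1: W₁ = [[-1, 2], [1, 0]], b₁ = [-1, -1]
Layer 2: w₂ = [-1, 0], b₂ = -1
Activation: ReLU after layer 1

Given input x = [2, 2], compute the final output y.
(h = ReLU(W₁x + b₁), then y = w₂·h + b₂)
y = -2

Layer 1 pre-activation: z₁ = [1, 1]
After ReLU: h = [1, 1]
Layer 2 output: y = -1×1 + 0×1 + -1 = -2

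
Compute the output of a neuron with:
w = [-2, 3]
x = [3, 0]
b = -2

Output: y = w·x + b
y = -8

y = (-2)(3) + (3)(0) + -2 = -8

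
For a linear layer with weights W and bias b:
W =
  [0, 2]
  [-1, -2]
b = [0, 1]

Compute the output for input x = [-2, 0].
y = [0, 3]

Wx = [0×-2 + 2×0, -1×-2 + -2×0]
   = [0, 2]
y = Wx + b = [0 + 0, 2 + 1] = [0, 3]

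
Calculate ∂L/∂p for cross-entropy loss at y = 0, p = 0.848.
∂L/∂p = 6.579

∂L/∂p = -y/p + (1-y)/(1-p) = 0 + 1/0.152 = 6.579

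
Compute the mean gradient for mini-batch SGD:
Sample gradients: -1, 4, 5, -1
Average gradient = 1.75

Average = (1/4)(-1 + 4 + 5 + -1) = 7/4 = 1.75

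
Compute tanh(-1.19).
-0.8306

tanh(-1.19) = (e^(-1.19) - e^(1.19))/(e^(-1.19) + e^(1.19)) = -0.8306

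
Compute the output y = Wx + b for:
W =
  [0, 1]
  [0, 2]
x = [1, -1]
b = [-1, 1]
y = [-2, -1]

Wx = [0×1 + 1×-1, 0×1 + 2×-1]
   = [-1, -2]
y = Wx + b = [-1 + -1, -2 + 1] = [-2, -1]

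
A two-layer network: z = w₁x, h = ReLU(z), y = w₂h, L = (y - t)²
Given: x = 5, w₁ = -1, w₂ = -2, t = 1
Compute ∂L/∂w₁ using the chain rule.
∂L/∂w₁ = 0

Forward pass:
z = w₁x = -1×5 = -5
h = ReLU(-5) = 0
y = w₂h = -2×0 = 0

Backward pass:
∂L/∂y = 2(y - t) = 2(0 - 1) = -2
∂y/∂h = w₂ = -2
∂h/∂z = 0 (ReLU derivative)
∂z/∂w₁ = x = 5

∂L/∂w₁ = -2 × -2 × 0 × 5 = 0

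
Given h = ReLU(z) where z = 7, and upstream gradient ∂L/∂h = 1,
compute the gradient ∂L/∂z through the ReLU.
∂L/∂z = 1

h = ReLU(7) = 7
Since z > 0: ∂h/∂z = 1
∂L/∂z = ∂L/∂h · ∂h/∂z = 1 × 1 = 1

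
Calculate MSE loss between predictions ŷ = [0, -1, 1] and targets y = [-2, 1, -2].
MSE = 5.667

MSE = (1/3)((0--2)² + (-1-1)² + (1--2)²) = (1/3)(4 + 4 + 9) = 5.667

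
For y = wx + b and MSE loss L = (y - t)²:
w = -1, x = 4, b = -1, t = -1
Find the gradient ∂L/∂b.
∂L/∂b = -8

y = wx + b = (-1)(4) + -1 = -5
∂L/∂y = 2(y - t) = 2(-5 - -1) = -8
∂y/∂b = 1
∂L/∂b = ∂L/∂y · ∂y/∂b = -8 × 1 = -8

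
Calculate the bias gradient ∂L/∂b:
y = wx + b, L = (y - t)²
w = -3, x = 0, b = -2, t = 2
∂L/∂b = -8

y = wx + b = (-3)(0) + -2 = -2
∂L/∂y = 2(y - t) = 2(-2 - 2) = -8
∂y/∂b = 1
∂L/∂b = ∂L/∂y · ∂y/∂b = -8 × 1 = -8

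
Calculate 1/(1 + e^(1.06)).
0.2573

sigmoid(-1.06) = 1/(1 + e^(1.06)) = 1/(1 + 2.886) = 0.2573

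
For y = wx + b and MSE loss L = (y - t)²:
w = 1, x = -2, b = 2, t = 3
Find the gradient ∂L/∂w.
∂L/∂w = 12

y = wx + b = (1)(-2) + 2 = 0
∂L/∂y = 2(y - t) = 2(0 - 3) = -6
∂y/∂w = x = -2
∂L/∂w = ∂L/∂y · ∂y/∂w = -6 × -2 = 12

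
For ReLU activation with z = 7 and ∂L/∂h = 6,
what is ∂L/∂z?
∂L/∂z = 6

h = ReLU(7) = 7
Since z > 0: ∂h/∂z = 1
∂L/∂z = ∂L/∂h · ∂h/∂z = 6 × 1 = 6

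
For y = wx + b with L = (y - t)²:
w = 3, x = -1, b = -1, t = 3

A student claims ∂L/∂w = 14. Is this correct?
Correct

y = (3)(-1) + -1 = -4
∂L/∂y = 2(y - t) = 2(-4 - 3) = -14
∂y/∂w = x = -1
∂L/∂w = -14 × -1 = 14

Claimed value: 14
Correct: The correct gradient is 14.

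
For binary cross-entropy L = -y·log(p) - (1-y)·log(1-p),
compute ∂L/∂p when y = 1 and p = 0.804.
∂L/∂p = -1.244

∂L/∂p = -y/p + (1-y)/(1-p) = -1/0.804 + 0 = -1.244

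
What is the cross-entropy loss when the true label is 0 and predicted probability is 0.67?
L = 1.109

L = -0·log(0.67) - 1·log(0.33) = -log(0.33) = 1.109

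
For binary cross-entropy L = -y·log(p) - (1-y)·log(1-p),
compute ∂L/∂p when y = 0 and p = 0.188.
∂L/∂p = 1.232

∂L/∂p = -y/p + (1-y)/(1-p) = 0 + 1/0.812 = 1.232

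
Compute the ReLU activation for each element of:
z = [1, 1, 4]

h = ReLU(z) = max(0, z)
h = [1, 1, 4]

ReLU applied element-wise: max(0,1)=1, max(0,1)=1, max(0,4)=4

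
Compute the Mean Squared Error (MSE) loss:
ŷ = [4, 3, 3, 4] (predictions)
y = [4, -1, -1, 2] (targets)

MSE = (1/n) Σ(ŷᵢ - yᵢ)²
MSE = 9

MSE = (1/4)((4-4)² + (3--1)² + (3--1)² + (4-2)²) = (1/4)(0 + 16 + 16 + 4) = 9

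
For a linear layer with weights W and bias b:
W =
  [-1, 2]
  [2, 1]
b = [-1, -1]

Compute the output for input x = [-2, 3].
y = [7, -2]

Wx = [-1×-2 + 2×3, 2×-2 + 1×3]
   = [8, -1]
y = Wx + b = [8 + -1, -1 + -1] = [7, -2]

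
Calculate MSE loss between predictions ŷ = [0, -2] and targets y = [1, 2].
MSE = 8.5

MSE = (1/2)((0-1)² + (-2-2)²) = (1/2)(1 + 16) = 8.5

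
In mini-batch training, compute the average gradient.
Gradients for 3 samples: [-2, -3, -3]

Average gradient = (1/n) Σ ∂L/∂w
Average gradient = -2.667

Average = (1/3)(-2 + -3 + -3) = -8/3 = -2.667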